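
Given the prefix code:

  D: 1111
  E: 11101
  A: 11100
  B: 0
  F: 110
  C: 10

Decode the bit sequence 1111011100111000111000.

DBAABAB

Read left to right; each codeword is recognised as soon as it completes (prefix code):
  1111→D | 0→B | 11100→A | 11100→A | 0→B | 11100→A | 0→B
Decoded message: DBAABAB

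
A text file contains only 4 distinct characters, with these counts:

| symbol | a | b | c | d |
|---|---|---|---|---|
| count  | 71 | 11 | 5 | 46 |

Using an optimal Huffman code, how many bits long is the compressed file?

Greedily combine the two least-frequent nodes:
merge c(5) and b(11): 16
merge 16 and d(46): 62
merge 62 and a(71): 133
The encoded length is the sum of every internal node's weight: 16 + 62 + 133 = 211 bits.

211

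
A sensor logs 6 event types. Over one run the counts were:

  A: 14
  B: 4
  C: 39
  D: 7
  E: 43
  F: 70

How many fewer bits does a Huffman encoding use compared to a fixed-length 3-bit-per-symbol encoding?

147

Fixed-length: 3 bits × 177 symbols = 531 bits.
Huffman merges:
merge B(4) and D(7): 11
merge 11 and A(14): 25
merge 25 and C(39): 64
merge E(43) and 64: 107
merge F(70) and 107: 177
Huffman total = 11 + 25 + 64 + 107 + 177 = 384 bits.
Saving = 531 − 384 = 147 bits.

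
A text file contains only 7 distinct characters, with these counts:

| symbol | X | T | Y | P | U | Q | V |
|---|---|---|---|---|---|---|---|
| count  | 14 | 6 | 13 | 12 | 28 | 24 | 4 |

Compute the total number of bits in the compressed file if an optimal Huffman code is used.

Build the Huffman tree bottom-up:
V(4) + T(6) → 10
10 + P(12) → 22
Y(13) + X(14) → 27
22 + Q(24) → 46
27 + U(28) → 55
46 + 55 → 101
Each symbol's bit-cost is frequency × depth; summing gives 261 bits (equivalently 10 + 22 + 27 + 46 + 55 + 101).

261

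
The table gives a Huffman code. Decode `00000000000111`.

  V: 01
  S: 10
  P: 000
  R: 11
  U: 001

PPPUR

Read left to right; each codeword is recognised as soon as it completes (prefix code):
  000→P | 000→P | 000→P | 001→U | 11→R
Decoded message: PPPUR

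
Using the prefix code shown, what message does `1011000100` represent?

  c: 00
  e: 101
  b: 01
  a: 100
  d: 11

Read left to right; each codeword is recognised as soon as it completes (prefix code):
  101→e | 100→a | 01→b | 00→c
Decoded message: eabc

eabc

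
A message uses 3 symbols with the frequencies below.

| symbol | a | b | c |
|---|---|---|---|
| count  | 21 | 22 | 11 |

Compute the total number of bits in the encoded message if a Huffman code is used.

86

Greedily combine the two least-frequent nodes:
merge c(11) and a(21): 32
merge b(22) and 32: 54
Total encoded bits = sum of merged weights = 32 + 54 = 86.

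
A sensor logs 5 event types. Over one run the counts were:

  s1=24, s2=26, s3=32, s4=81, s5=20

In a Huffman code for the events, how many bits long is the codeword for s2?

Repeatedly merge the two smallest:
merge s5(20) and s1(24): 44
merge s2(26) and s3(32): 58
merge 44 and 58: 102
merge s4(81) and 102: 183
The subtree containing s2 is merged 3 times, so code length = 3.

3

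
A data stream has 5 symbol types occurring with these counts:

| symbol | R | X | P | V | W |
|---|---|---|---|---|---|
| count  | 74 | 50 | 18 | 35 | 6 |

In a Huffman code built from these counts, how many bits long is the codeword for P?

4

Huffman merges, smallest pair first:
W(6) + P(18) → 24
24 + V(35) → 59
X(50) + 59 → 109
R(74) + 109 → 183
P's leaf is at depth 4, giving a 4-bit codeword.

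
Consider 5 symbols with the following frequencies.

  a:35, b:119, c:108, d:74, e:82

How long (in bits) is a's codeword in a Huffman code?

3

Repeatedly merge the two smallest:
a(35) + d(74) → 109
e(82) + c(108) → 190
109 + b(119) → 228
190 + 228 → 418
a sits 3 levels below the root, so its codeword is 3 bits.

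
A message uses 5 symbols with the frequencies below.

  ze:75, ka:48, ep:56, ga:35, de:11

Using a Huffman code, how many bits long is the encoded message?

Greedily combine the two least-frequent nodes:
de(11) + ga(35) → 46
46 + ka(48) → 94
ep(56) + ze(75) → 131
94 + 131 → 225
The encoded length is the sum of every internal node's weight: 46 + 94 + 131 + 225 = 496 bits.

496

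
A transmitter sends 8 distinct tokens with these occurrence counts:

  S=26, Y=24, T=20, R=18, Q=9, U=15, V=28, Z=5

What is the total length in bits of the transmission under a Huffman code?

421

Build the Huffman tree bottom-up:
combine Z(5), Q(9) → 14
combine 14, U(15) → 29
combine R(18), T(20) → 38
combine Y(24), S(26) → 50
combine V(28), 29 → 57
combine 38, 50 → 88
combine 57, 88 → 145
Total encoded bits = sum of merged weights = 14 + 29 + 38 + 50 + 57 + 88 + 145 = 421.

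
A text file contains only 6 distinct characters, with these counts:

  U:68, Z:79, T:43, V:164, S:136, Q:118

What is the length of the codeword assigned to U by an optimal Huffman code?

4

Repeatedly merge the two smallest:
T(43) + U(68) → 111
Z(79) + 111 → 190
Q(118) + S(136) → 254
V(164) + 190 → 354
254 + 354 → 608
U sits 4 levels below the root, so its codeword is 4 bits.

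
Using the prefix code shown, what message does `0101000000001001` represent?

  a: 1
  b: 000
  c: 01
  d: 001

Read left to right; each codeword is recognised as soon as it completes (prefix code):
  01→c | 01→c | 000→b | 000→b | 001→d | 001→d
Decoded message: ccbbdd

ccbbdd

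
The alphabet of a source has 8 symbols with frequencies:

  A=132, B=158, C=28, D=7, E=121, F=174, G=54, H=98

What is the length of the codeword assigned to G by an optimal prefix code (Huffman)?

Huffman merges, smallest pair first:
combine D(7), C(28) → 35
combine 35, G(54) → 89
combine 89, H(98) → 187
combine E(121), A(132) → 253
combine B(158), F(174) → 332
combine 187, 253 → 440
combine 332, 440 → 772
The subtree containing G is merged 4 times, so code length = 4.

4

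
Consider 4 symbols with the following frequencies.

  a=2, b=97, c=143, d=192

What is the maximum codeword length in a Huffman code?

3

Merge the two lowest-weight nodes at each step:
a(2) + b(97) → 99
99 + c(143) → 242
d(192) + 242 → 434
The rarest symbols sit at the bottom; the longest codeword is 3 bits.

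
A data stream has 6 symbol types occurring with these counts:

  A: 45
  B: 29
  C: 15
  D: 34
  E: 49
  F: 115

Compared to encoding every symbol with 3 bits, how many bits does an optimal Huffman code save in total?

Fixed-length: 3 bits × 287 symbols = 861 bits.
Huffman merges:
merge C(15) and B(29): 44
merge D(34) and 44: 78
merge A(45) and E(49): 94
merge 78 and 94: 172
merge F(115) and 172: 287
Huffman total = 44 + 78 + 94 + 172 + 287 = 675 bits.
Saving = 861 − 675 = 186 bits.

186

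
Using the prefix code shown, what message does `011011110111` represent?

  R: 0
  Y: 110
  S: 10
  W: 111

Read left to right; each codeword is recognised as soon as it completes (prefix code):
  0→R | 110→Y | 111→W | 10→S | 111→W
Decoded message: RYWSW

RYWSW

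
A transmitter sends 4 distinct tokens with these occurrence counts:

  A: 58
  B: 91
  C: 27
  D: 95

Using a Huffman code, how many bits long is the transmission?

532

Greedily combine the two least-frequent nodes:
merge C(27) and A(58): 85
merge 85 and B(91): 176
merge D(95) and 176: 271
Total encoded bits = sum of merged weights = 85 + 176 + 271 = 532.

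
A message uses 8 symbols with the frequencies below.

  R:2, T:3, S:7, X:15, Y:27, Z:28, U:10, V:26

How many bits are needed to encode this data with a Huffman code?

Build the Huffman tree bottom-up:
merge R(2) and T(3): 5
merge 5 and S(7): 12
merge U(10) and 12: 22
merge X(15) and 22: 37
merge V(26) and Y(27): 53
merge Z(28) and 37: 65
merge 53 and 65: 118
Total encoded bits = sum of merged weights = 5 + 12 + 22 + 37 + 53 + 65 + 118 = 312.

312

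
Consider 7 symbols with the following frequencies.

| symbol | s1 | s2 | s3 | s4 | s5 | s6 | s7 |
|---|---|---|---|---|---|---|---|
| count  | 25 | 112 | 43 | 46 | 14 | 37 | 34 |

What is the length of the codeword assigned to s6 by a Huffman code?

3

Huffman merges, smallest pair first:
merge s5(14) and s1(25): 39
merge s7(34) and s6(37): 71
merge 39 and s3(43): 82
merge s4(46) and 71: 117
merge 82 and s2(112): 194
merge 117 and 194: 311
s6's leaf is at depth 3, giving a 3-bit codeword.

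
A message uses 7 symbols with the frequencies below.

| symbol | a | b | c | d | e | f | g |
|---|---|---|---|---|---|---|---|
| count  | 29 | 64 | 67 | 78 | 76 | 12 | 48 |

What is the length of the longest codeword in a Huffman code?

4

Merge the two lowest-weight nodes at each step:
combine f(12), a(29) → 41
combine 41, g(48) → 89
combine b(64), c(67) → 131
combine e(76), d(78) → 154
combine 89, 131 → 220
combine 154, 220 → 374
The rarest symbols sit at the bottom; the longest codeword is 4 bits.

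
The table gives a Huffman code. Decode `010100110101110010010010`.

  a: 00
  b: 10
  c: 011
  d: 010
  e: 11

dbcdebddd

Read left to right; each codeword is recognised as soon as it completes (prefix code):
  010→d | 10→b | 011→c | 010→d | 11→e | 10→b | 010→d | 010→d | 010→d
Decoded message: dbcdebddd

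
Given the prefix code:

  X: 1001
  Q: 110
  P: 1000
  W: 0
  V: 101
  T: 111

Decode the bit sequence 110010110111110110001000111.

Read left to right; each codeword is recognised as soon as it completes (prefix code):
  110→Q | 0→W | 101→V | 101→V | 111→T | 101→V | 1000→P | 1000→P | 111→T
Decoded message: QWVVTVPPT

QWVVTVPPT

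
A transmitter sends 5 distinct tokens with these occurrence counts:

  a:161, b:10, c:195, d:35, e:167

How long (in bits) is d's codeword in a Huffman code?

3

Huffman merges, smallest pair first:
combine b(10), d(35) → 45
combine 45, a(161) → 206
combine e(167), c(195) → 362
combine 206, 362 → 568
d's leaf is at depth 3, giving a 3-bit codeword.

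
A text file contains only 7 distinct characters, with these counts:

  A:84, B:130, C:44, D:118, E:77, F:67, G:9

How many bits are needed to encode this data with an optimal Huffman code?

Greedily combine the two least-frequent nodes:
G(9) + C(44) → 53
53 + F(67) → 120
E(77) + A(84) → 161
D(118) + 120 → 238
B(130) + 161 → 291
238 + 291 → 529
Each symbol's bit-cost is frequency × depth; summing gives 1392 bits (equivalently 53 + 120 + 161 + 238 + 291 + 529).

1392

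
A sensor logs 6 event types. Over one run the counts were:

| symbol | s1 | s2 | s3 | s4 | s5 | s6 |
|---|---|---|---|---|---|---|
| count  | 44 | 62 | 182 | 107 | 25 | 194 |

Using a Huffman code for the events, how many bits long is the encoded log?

Greedily combine the two least-frequent nodes:
merge s5(25) and s1(44): 69
merge s2(62) and 69: 131
merge s4(107) and 131: 238
merge s3(182) and s6(194): 376
merge 238 and 376: 614
The encoded length is the sum of every internal node's weight: 69 + 131 + 238 + 376 + 614 = 1428 bits.

1428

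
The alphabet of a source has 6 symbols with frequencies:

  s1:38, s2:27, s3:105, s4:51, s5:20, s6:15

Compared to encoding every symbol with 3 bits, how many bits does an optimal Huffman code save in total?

175

Fixed-length: 3 bits × 256 symbols = 768 bits.
Huffman merges:
merge s6(15) and s5(20): 35
merge s2(27) and 35: 62
merge s1(38) and s4(51): 89
merge 62 and 89: 151
merge s3(105) and 151: 256
Huffman total = 35 + 62 + 89 + 151 + 256 = 593 bits.
Saving = 768 − 593 = 175 bits.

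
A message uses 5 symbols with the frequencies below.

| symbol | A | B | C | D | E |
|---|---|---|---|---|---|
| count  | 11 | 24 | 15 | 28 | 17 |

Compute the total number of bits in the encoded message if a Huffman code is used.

Greedily combine the two least-frequent nodes:
A(11) + C(15) → 26
E(17) + B(24) → 41
26 + D(28) → 54
41 + 54 → 95
Each symbol's bit-cost is frequency × depth; summing gives 216 bits (equivalently 26 + 41 + 54 + 95).

216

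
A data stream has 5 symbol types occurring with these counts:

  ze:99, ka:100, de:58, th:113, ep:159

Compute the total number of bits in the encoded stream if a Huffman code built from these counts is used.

1215

Merge the two smallest weights repeatedly:
de(58) + ze(99) → 157
ka(100) + th(113) → 213
157 + ep(159) → 316
213 + 316 → 529
The encoded length is the sum of every internal node's weight: 157 + 213 + 316 + 529 = 1215 bits.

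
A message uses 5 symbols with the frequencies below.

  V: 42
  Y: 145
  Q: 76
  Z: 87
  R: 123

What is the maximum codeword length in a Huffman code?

Merge the two lowest-weight nodes at each step:
combine V(42), Q(76) → 118
combine Z(87), 118 → 205
combine R(123), Y(145) → 268
combine 205, 268 → 473
The first pair merged (V, Q) ends up deepest, at depth 3.

3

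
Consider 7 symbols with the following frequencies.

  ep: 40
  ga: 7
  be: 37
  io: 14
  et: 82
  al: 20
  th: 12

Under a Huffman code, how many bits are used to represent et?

Huffman merges, smallest pair first:
ga(7) + th(12) → 19
io(14) + 19 → 33
al(20) + 33 → 53
be(37) + ep(40) → 77
53 + 77 → 130
et(82) + 130 → 212
et is a child of the root — depth 1, so its codeword is a single bit.

1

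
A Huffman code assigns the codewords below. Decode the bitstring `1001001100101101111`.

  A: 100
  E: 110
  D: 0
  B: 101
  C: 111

AAEDBBC

Read left to right; each codeword is recognised as soon as it completes (prefix code):
  100→A | 100→A | 110→E | 0→D | 101→B | 101→B | 111→C
Decoded message: AAEDBBC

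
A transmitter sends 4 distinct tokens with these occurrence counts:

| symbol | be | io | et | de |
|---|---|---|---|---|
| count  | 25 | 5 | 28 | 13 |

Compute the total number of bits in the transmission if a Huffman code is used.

132

Build the Huffman tree bottom-up:
io(5) + de(13) → 18
18 + be(25) → 43
et(28) + 43 → 71
Total encoded bits = sum of merged weights = 18 + 43 + 71 = 132.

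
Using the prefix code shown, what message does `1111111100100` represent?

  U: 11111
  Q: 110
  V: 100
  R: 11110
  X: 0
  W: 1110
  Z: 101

Read left to right; each codeword is recognised as soon as it completes (prefix code):
  11111→U | 1110→W | 0→X | 100→V
Decoded message: UWXV

UWXV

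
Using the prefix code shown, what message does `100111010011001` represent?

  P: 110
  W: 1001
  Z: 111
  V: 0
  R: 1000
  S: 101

Read left to right; each codeword is recognised as soon as it completes (prefix code):
  1001→W | 110→P | 1001→W | 1001→W
Decoded message: WPWW

WPWW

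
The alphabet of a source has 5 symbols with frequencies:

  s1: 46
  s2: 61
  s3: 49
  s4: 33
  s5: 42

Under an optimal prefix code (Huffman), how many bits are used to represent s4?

3

Huffman merges, smallest pair first:
s4(33) + s5(42) → 75
s1(46) + s3(49) → 95
s2(61) + 75 → 136
95 + 136 → 231
s4 sits 3 levels below the root, so its codeword is 3 bits.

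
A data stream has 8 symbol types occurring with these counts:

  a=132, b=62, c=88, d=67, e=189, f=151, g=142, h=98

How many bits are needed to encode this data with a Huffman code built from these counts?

Greedily combine the two least-frequent nodes:
b(62) + d(67) → 129
c(88) + h(98) → 186
129 + a(132) → 261
g(142) + f(151) → 293
186 + e(189) → 375
261 + 293 → 554
375 + 554 → 929
Total encoded bits = sum of merged weights = 129 + 186 + 261 + 293 + 375 + 554 + 929 = 2727.

2727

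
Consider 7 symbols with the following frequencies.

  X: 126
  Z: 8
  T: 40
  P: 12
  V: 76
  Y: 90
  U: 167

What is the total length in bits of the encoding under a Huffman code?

Build the Huffman tree bottom-up:
combine Z(8), P(12) → 20
combine 20, T(40) → 60
combine 60, V(76) → 136
combine Y(90), X(126) → 216
combine 136, U(167) → 303
combine 216, 303 → 519
Total encoded bits = sum of merged weights = 20 + 60 + 136 + 216 + 303 + 519 = 1254.

1254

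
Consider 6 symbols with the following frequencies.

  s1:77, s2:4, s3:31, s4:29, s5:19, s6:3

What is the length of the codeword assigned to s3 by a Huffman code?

Repeatedly merge the two smallest:
merge s6(3) and s2(4): 7
merge 7 and s5(19): 26
merge 26 and s4(29): 55
merge s3(31) and 55: 86
merge s1(77) and 86: 163
The subtree containing s3 is merged 2 times, so code length = 2.

2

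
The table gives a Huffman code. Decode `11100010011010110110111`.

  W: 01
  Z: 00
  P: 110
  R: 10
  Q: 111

Read left to right; each codeword is recognised as soon as it completes (prefix code):
  111→Q | 00→Z | 01→W | 00→Z | 110→P | 10→R | 110→P | 110→P | 111→Q
Decoded message: QZWZPRPPQ

QZWZPRPPQ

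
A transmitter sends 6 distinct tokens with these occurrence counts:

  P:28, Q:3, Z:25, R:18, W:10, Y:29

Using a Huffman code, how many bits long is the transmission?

Merge the two smallest weights repeatedly:
merge Q(3) and W(10): 13
merge 13 and R(18): 31
merge Z(25) and P(28): 53
merge Y(29) and 31: 60
merge 53 and 60: 113
Each symbol's bit-cost is frequency × depth; summing gives 270 bits (equivalently 13 + 31 + 53 + 60 + 113).

270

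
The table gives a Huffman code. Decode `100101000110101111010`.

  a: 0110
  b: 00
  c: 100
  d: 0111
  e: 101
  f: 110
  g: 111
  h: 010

Read left to right; each codeword is recognised as soon as it completes (prefix code):
  100→c | 101→e | 00→b | 0110→a | 101→e | 111→g | 010→h
Decoded message: cebaegh

cebaegh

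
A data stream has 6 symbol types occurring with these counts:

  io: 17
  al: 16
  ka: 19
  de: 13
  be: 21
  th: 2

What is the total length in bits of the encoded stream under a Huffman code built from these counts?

Build the Huffman tree bottom-up:
combine th(2), de(13) → 15
combine 15, al(16) → 31
combine io(17), ka(19) → 36
combine be(21), 31 → 52
combine 36, 52 → 88
The encoded length is the sum of every internal node's weight: 15 + 31 + 36 + 52 + 88 = 222 bits.

222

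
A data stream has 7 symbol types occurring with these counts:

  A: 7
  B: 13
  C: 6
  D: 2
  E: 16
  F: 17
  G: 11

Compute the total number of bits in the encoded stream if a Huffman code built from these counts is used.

Greedily combine the two least-frequent nodes:
merge D(2) and C(6): 8
merge A(7) and 8: 15
merge G(11) and B(13): 24
merge 15 and E(16): 31
merge F(17) and 24: 41
merge 31 and 41: 72
Each symbol's bit-cost is frequency × depth; summing gives 191 bits (equivalently 8 + 15 + 24 + 31 + 41 + 72).

191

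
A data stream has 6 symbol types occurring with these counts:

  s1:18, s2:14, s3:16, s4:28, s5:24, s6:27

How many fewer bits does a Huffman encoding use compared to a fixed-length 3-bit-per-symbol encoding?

Fixed-length: 3 bits × 127 symbols = 381 bits.
Huffman merges:
s2(14) + s3(16) → 30
s1(18) + s5(24) → 42
s6(27) + s4(28) → 55
30 + 42 → 72
55 + 72 → 127
Huffman total = 30 + 42 + 55 + 72 + 127 = 326 bits.
Saving = 381 − 326 = 55 bits.

55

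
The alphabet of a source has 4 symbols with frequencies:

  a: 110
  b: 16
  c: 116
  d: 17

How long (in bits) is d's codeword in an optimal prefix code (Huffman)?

3

Build the tree from the bottom:
merge b(16) and d(17): 33
merge 33 and a(110): 143
merge c(116) and 143: 259
d sits 3 levels below the root, so its codeword is 3 bits.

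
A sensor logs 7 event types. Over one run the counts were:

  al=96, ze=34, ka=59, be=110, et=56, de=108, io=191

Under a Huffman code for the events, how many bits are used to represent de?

Huffman merges, smallest pair first:
ze(34) + et(56) → 90
ka(59) + 90 → 149
al(96) + de(108) → 204
be(110) + 149 → 259
io(191) + 204 → 395
259 + 395 → 654
de sits 3 levels below the root, so its codeword is 3 bits.

3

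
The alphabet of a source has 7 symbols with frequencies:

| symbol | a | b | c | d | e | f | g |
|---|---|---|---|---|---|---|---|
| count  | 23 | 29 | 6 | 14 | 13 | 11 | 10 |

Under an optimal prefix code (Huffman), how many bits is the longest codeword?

4

Merge the two lowest-weight nodes at each step:
combine c(6), g(10) → 16
combine f(11), e(13) → 24
combine d(14), 16 → 30
combine a(23), 24 → 47
combine b(29), 30 → 59
combine 47, 59 → 106
Maximum depth reached is 4.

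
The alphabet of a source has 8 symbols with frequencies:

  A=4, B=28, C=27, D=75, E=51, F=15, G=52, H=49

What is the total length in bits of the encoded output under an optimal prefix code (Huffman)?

841

Build the Huffman tree bottom-up:
A(4) + F(15) → 19
19 + C(27) → 46
B(28) + 46 → 74
H(49) + E(51) → 100
G(52) + 74 → 126
D(75) + 100 → 175
126 + 175 → 301
Total encoded bits = sum of merged weights = 19 + 46 + 74 + 100 + 126 + 175 + 301 = 841.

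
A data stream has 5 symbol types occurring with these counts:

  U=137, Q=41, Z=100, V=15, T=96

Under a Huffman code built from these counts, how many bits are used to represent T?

2

Huffman merges, smallest pair first:
V(15) + Q(41) → 56
56 + T(96) → 152
Z(100) + U(137) → 237
152 + 237 → 389
T sits 2 levels below the root, so its codeword is 2 bits.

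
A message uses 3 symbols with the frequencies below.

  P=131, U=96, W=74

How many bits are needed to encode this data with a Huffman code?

Greedily combine the two least-frequent nodes:
merge W(74) and U(96): 170
merge P(131) and 170: 301
Each symbol's bit-cost is frequency × depth; summing gives 471 bits (equivalently 170 + 301).

471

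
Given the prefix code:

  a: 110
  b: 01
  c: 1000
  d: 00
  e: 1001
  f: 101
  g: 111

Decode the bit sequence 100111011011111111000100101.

eaaggadeb

Read left to right; each codeword is recognised as soon as it completes (prefix code):
  1001→e | 110→a | 110→a | 111→g | 111→g | 110→a | 00→d | 1001→e | 01→b
Decoded message: eaaggadeb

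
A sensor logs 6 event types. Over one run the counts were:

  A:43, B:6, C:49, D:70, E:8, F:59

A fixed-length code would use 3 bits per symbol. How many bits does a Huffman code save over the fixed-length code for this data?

Fixed-length: 3 bits × 235 symbols = 705 bits.
Huffman merges:
combine B(6), E(8) → 14
combine 14, A(43) → 57
combine C(49), 57 → 106
combine F(59), D(70) → 129
combine 106, 129 → 235
Huffman total = 14 + 57 + 106 + 129 + 235 = 541 bits.
Saving = 705 − 541 = 164 bits.

164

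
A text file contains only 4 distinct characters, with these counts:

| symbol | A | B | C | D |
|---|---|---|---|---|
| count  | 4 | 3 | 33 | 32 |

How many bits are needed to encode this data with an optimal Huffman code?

118

Greedily combine the two least-frequent nodes:
B(3) + A(4) → 7
7 + D(32) → 39
C(33) + 39 → 72
The encoded length is the sum of every internal node's weight: 7 + 39 + 72 = 118 bits.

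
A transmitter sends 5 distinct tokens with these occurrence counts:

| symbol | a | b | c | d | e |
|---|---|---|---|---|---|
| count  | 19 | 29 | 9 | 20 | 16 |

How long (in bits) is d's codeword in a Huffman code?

Huffman merges, smallest pair first:
merge c(9) and e(16): 25
merge a(19) and d(20): 39
merge 25 and b(29): 54
merge 39 and 54: 93
The subtree containing d is merged 2 times, so code length = 2.

2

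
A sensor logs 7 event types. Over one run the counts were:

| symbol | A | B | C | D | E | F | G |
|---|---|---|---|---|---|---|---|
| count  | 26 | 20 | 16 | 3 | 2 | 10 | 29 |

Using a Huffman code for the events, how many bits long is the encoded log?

263

Merge the two smallest weights repeatedly:
merge E(2) and D(3): 5
merge 5 and F(10): 15
merge 15 and C(16): 31
merge B(20) and A(26): 46
merge G(29) and 31: 60
merge 46 and 60: 106
Each symbol's bit-cost is frequency × depth; summing gives 263 bits (equivalently 5 + 15 + 31 + 46 + 60 + 106).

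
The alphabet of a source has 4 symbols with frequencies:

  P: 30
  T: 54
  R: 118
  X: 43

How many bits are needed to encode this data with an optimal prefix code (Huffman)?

445

Merge the two smallest weights repeatedly:
merge P(30) and X(43): 73
merge T(54) and 73: 127
merge R(118) and 127: 245
The encoded length is the sum of every internal node's weight: 73 + 127 + 245 = 445 bits.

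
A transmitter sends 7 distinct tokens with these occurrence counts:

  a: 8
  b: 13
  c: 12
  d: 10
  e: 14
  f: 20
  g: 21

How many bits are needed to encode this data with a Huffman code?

271

Merge the two smallest weights repeatedly:
combine a(8), d(10) → 18
combine c(12), b(13) → 25
combine e(14), 18 → 32
combine f(20), g(21) → 41
combine 25, 32 → 57
combine 41, 57 → 98
The encoded length is the sum of every internal node's weight: 18 + 25 + 32 + 41 + 57 + 98 = 271 bits.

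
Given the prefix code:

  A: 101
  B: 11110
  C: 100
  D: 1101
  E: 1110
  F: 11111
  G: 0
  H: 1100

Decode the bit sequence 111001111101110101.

EGFGEA

Read left to right; each codeword is recognised as soon as it completes (prefix code):
  1110→E | 0→G | 11111→F | 0→G | 1110→E | 101→A
Decoded message: EGFGEA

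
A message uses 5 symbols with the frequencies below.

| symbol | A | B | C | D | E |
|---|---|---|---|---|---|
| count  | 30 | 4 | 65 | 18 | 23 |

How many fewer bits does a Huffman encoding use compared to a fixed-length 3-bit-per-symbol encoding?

Fixed-length: 3 bits × 140 symbols = 420 bits.
Huffman merges:
B(4) + D(18) → 22
22 + E(23) → 45
A(30) + 45 → 75
C(65) + 75 → 140
Huffman total = 22 + 45 + 75 + 140 = 282 bits.
Saving = 420 − 282 = 138 bits.

138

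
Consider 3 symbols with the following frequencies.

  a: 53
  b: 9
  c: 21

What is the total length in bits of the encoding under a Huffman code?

Merge the two smallest weights repeatedly:
combine b(9), c(21) → 30
combine 30, a(53) → 83
Each symbol's bit-cost is frequency × depth; summing gives 113 bits (equivalently 30 + 83).

113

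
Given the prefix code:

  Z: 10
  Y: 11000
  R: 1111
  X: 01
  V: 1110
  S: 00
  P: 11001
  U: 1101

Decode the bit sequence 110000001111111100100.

YSXRVXS

Read left to right; each codeword is recognised as soon as it completes (prefix code):
  11000→Y | 00→S | 01→X | 1111→R | 1110→V | 01→X | 00→S
Decoded message: YSXRVXS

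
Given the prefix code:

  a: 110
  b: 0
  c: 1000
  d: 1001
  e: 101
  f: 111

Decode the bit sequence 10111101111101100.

efbfaab

Read left to right; each codeword is recognised as soon as it completes (prefix code):
  101→e | 111→f | 0→b | 111→f | 110→a | 110→a | 0→b
Decoded message: efbfaab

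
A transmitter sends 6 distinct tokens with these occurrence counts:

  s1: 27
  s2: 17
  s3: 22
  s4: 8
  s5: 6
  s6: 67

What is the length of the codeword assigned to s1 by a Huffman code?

Build the tree from the bottom:
merge s5(6) and s4(8): 14
merge 14 and s2(17): 31
merge s3(22) and s1(27): 49
merge 31 and 49: 80
merge s6(67) and 80: 147
The subtree containing s1 is merged 3 times, so code length = 3.

3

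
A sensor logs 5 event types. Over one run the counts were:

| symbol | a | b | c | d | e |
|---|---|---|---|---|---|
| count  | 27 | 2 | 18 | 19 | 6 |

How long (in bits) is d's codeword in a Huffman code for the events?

Repeatedly merge the two smallest:
b(2) + e(6) → 8
8 + c(18) → 26
d(19) + 26 → 45
a(27) + 45 → 72
The subtree containing d is merged 2 times, so code length = 2.

2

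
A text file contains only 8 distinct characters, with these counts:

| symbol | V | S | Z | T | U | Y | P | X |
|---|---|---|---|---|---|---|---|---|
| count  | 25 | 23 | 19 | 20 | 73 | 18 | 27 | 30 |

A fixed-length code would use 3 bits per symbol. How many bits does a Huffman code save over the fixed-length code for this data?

Fixed-length: 3 bits × 235 symbols = 705 bits.
Huffman merges:
merge Y(18) and Z(19): 37
merge T(20) and S(23): 43
merge V(25) and P(27): 52
merge X(30) and 37: 67
merge 43 and 52: 95
merge 67 and U(73): 140
merge 95 and 140: 235
Huffman total = 37 + 43 + 52 + 67 + 95 + 140 + 235 = 669 bits.
Saving = 705 − 669 = 36 bits.

36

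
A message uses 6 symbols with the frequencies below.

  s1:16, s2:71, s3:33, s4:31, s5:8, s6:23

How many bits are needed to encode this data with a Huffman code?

Merge the two smallest weights repeatedly:
s5(8) + s1(16) → 24
s6(23) + 24 → 47
s4(31) + s3(33) → 64
47 + 64 → 111
s2(71) + 111 → 182
Each symbol's bit-cost is frequency × depth; summing gives 428 bits (equivalently 24 + 47 + 64 + 111 + 182).

428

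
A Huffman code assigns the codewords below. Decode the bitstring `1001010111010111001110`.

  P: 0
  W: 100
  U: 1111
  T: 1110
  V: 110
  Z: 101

Read left to right; each codeword is recognised as soon as it completes (prefix code):
  100→W | 101→Z | 0→P | 1110→T | 101→Z | 110→V | 0→P | 1110→T
Decoded message: WZPTZVPT

WZPTZVPT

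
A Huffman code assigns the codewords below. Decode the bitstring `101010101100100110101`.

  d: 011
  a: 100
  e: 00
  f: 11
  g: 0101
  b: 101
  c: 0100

Read left to right; each codeword is recognised as soon as it completes (prefix code):
  101→b | 0101→g | 011→d | 00→e | 100→a | 11→f | 0101→g
Decoded message: bgdeafg

bgdeafg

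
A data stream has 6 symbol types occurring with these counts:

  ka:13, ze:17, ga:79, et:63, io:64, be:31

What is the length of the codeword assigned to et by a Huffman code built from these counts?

2

Repeatedly merge the two smallest:
combine ka(13), ze(17) → 30
combine 30, be(31) → 61
combine 61, et(63) → 124
combine io(64), ga(79) → 143
combine 124, 143 → 267
et's leaf is at depth 2, giving a 2-bit codeword.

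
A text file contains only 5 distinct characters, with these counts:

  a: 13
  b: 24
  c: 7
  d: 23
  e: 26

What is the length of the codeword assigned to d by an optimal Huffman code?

2

Huffman merges, smallest pair first:
combine c(7), a(13) → 20
combine 20, d(23) → 43
combine b(24), e(26) → 50
combine 43, 50 → 93
d sits 2 levels below the root, so its codeword is 2 bits.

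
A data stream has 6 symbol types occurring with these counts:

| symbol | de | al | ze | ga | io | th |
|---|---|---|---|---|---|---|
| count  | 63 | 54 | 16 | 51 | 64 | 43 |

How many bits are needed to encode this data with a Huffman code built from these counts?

Greedily combine the two least-frequent nodes:
merge ze(16) and th(43): 59
merge ga(51) and al(54): 105
merge 59 and de(63): 122
merge io(64) and 105: 169
merge 122 and 169: 291
Each symbol's bit-cost is frequency × depth; summing gives 746 bits (equivalently 59 + 105 + 122 + 169 + 291).

746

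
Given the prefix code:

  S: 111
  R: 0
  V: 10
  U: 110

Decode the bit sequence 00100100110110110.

Read left to right; each codeword is recognised as soon as it completes (prefix code):
  0→R | 0→R | 10→V | 0→R | 10→V | 0→R | 110→U | 110→U | 110→U
Decoded message: RRVRVRUUU

RRVRVRUUU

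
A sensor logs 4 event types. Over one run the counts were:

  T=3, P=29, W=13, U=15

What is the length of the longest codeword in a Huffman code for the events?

3

Merge the two lowest-weight nodes at each step:
merge T(3) and W(13): 16
merge U(15) and 16: 31
merge P(29) and 31: 60
The first pair merged (T, W) ends up deepest, at depth 3.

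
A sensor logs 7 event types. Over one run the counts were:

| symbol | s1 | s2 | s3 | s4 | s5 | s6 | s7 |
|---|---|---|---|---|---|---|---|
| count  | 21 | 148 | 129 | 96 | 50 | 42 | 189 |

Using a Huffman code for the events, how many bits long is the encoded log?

Greedily combine the two least-frequent nodes:
combine s1(21), s6(42) → 63
combine s5(50), 63 → 113
combine s4(96), 113 → 209
combine s3(129), s2(148) → 277
combine s7(189), 209 → 398
combine 277, 398 → 675
The encoded length is the sum of every internal node's weight: 63 + 113 + 209 + 277 + 398 + 675 = 1735 bits.

1735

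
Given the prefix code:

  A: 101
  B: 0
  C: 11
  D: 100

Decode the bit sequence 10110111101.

Read left to right; each codeword is recognised as soon as it completes (prefix code):
  101→A | 101→A | 11→C | 101→A
Decoded message: AACA

AACA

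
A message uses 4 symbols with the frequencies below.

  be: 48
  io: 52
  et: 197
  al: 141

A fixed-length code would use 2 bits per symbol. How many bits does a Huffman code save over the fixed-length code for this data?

Fixed-length: 2 bits × 438 symbols = 876 bits.
Huffman merges:
be(48) + io(52) → 100
100 + al(141) → 241
et(197) + 241 → 438
Huffman total = 100 + 241 + 438 = 779 bits.
Saving = 876 − 779 = 97 bits.

97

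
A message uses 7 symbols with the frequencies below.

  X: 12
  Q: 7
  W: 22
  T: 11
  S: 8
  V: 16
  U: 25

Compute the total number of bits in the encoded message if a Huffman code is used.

Greedily combine the two least-frequent nodes:
merge Q(7) and S(8): 15
merge T(11) and X(12): 23
merge 15 and V(16): 31
merge W(22) and 23: 45
merge U(25) and 31: 56
merge 45 and 56: 101
Total encoded bits = sum of merged weights = 15 + 23 + 31 + 45 + 56 + 101 = 271.

271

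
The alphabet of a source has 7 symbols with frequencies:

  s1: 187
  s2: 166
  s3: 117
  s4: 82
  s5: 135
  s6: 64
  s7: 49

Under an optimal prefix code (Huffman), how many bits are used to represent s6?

4

Repeatedly merge the two smallest:
merge s7(49) and s6(64): 113
merge s4(82) and 113: 195
merge s3(117) and s5(135): 252
merge s2(166) and s1(187): 353
merge 195 and 252: 447
merge 353 and 447: 800
s6 sits 4 levels below the root, so its codeword is 4 bits.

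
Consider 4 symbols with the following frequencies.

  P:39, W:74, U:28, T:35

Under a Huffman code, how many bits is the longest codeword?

3

Merge the two lowest-weight nodes at each step:
U(28) + T(35) → 63
P(39) + 63 → 102
W(74) + 102 → 176
The first pair merged (U, T) ends up deepest, at depth 3.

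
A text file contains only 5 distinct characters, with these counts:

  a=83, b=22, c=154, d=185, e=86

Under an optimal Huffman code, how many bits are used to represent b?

Repeatedly merge the two smallest:
b(22) + a(83) → 105
e(86) + 105 → 191
c(154) + d(185) → 339
191 + 339 → 530
b sits 3 levels below the root, so its codeword is 3 bits.

3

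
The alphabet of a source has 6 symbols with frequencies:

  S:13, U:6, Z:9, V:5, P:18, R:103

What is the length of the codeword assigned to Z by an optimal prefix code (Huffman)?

Huffman merges, smallest pair first:
combine V(5), U(6) → 11
combine Z(9), 11 → 20
combine S(13), P(18) → 31
combine 20, 31 → 51
combine 51, R(103) → 154
Z sits 3 levels below the root, so its codeword is 3 bits.

3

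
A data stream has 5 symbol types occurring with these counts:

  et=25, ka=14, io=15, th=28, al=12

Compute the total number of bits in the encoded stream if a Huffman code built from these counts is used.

214

Merge the two smallest weights repeatedly:
al(12) + ka(14) → 26
io(15) + et(25) → 40
26 + th(28) → 54
40 + 54 → 94
Each symbol's bit-cost is frequency × depth; summing gives 214 bits (equivalently 26 + 40 + 54 + 94).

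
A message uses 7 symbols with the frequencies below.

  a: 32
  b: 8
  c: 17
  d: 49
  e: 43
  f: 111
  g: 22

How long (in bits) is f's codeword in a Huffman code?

1

Huffman merges, smallest pair first:
merge b(8) and c(17): 25
merge g(22) and 25: 47
merge a(32) and e(43): 75
merge 47 and d(49): 96
merge 75 and 96: 171
merge f(111) and 171: 282
f is a child of the root — depth 1, so its codeword is a single bit.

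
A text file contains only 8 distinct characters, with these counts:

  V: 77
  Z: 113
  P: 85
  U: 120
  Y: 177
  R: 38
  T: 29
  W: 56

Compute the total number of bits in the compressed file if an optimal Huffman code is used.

1975

Greedily combine the two least-frequent nodes:
merge T(29) and R(38): 67
merge W(56) and 67: 123
merge V(77) and P(85): 162
merge Z(113) and U(120): 233
merge 123 and 162: 285
merge Y(177) and 233: 410
merge 285 and 410: 695
The encoded length is the sum of every internal node's weight: 67 + 123 + 162 + 233 + 285 + 410 + 695 = 1975 bits.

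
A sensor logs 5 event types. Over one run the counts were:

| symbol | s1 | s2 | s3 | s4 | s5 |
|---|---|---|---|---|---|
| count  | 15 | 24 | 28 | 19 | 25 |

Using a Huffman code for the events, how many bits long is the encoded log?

256

Greedily combine the two least-frequent nodes:
s1(15) + s4(19) → 34
s2(24) + s5(25) → 49
s3(28) + 34 → 62
49 + 62 → 111
The encoded length is the sum of every internal node's weight: 34 + 49 + 62 + 111 = 256 bits.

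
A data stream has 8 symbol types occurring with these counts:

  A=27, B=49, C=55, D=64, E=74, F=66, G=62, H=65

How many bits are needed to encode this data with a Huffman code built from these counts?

Greedily combine the two least-frequent nodes:
A(27) + B(49) → 76
C(55) + G(62) → 117
D(64) + H(65) → 129
F(66) + E(74) → 140
76 + 117 → 193
129 + 140 → 269
193 + 269 → 462
The encoded length is the sum of every internal node's weight: 76 + 117 + 129 + 140 + 193 + 269 + 462 = 1386 bits.

1386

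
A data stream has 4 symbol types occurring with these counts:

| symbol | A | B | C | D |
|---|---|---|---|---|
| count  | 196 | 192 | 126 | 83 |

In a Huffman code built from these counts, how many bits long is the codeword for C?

2

Build the tree from the bottom:
merge D(83) and C(126): 209
merge B(192) and A(196): 388
merge 209 and 388: 597
C sits 2 levels below the root, so its codeword is 2 bits.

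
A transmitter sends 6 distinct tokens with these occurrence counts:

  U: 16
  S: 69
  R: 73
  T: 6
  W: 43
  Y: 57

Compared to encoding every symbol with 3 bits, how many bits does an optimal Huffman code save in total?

Fixed-length: 3 bits × 264 symbols = 792 bits.
Huffman merges:
T(6) + U(16) → 22
22 + W(43) → 65
Y(57) + 65 → 122
S(69) + R(73) → 142
122 + 142 → 264
Huffman total = 22 + 65 + 122 + 142 + 264 = 615 bits.
Saving = 792 − 615 = 177 bits.

177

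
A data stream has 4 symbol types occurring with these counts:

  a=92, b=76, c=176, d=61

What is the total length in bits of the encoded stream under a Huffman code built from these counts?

Greedily combine the two least-frequent nodes:
d(61) + b(76) → 137
a(92) + 137 → 229
c(176) + 229 → 405
The encoded length is the sum of every internal node's weight: 137 + 229 + 405 = 771 bits.

771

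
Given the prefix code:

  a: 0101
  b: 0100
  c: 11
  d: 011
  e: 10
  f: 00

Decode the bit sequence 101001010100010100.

Read left to right; each codeword is recognised as soon as it completes (prefix code):
  10→e | 10→e | 0101→a | 0100→b | 0101→a | 00→f
Decoded message: eeabaf

eeabaf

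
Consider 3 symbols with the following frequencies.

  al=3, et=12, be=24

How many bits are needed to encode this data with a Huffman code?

54

Build the Huffman tree bottom-up:
merge al(3) and et(12): 15
merge 15 and be(24): 39
Each symbol's bit-cost is frequency × depth; summing gives 54 bits (equivalently 15 + 39).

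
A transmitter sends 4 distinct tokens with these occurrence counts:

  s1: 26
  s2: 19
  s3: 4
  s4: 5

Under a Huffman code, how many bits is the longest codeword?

Merge the two lowest-weight nodes at each step:
s3(4) + s4(5) → 9
9 + s2(19) → 28
s1(26) + 28 → 54
Maximum depth reached is 3.

3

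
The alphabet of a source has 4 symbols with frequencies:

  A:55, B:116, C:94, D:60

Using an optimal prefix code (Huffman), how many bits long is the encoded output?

Build the Huffman tree bottom-up:
combine A(55), D(60) → 115
combine C(94), 115 → 209
combine B(116), 209 → 325
Total encoded bits = sum of merged weights = 115 + 209 + 325 = 649.

649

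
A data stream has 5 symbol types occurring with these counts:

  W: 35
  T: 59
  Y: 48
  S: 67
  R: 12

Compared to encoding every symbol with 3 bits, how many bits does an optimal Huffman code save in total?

Fixed-length: 3 bits × 221 symbols = 663 bits.
Huffman merges:
R(12) + W(35) → 47
47 + Y(48) → 95
T(59) + S(67) → 126
95 + 126 → 221
Huffman total = 47 + 95 + 126 + 221 = 489 bits.
Saving = 663 − 489 = 174 bits.

174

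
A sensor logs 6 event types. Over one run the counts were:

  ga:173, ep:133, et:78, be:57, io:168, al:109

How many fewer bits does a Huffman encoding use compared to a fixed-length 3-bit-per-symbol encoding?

Fixed-length: 3 bits × 718 symbols = 2154 bits.
Huffman merges:
combine be(57), et(78) → 135
combine al(109), ep(133) → 242
combine 135, io(168) → 303
combine ga(173), 242 → 415
combine 303, 415 → 718
Huffman total = 135 + 242 + 303 + 415 + 718 = 1813 bits.
Saving = 2154 − 1813 = 341 bits.

341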